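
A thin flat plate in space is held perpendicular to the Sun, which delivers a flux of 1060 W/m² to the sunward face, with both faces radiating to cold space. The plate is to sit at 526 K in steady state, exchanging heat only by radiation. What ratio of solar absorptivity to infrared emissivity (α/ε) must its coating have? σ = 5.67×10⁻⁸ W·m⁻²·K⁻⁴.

Balance: αS·A = εσ·2A·T⁴ ⇒ α/ε = 2σT⁴/S.
α/ε = 2·5.67×10⁻⁸·(526)⁴/1060 = 2·5.67×10⁻⁸·7.655×10¹⁰/1060.

α/ε ≈ 8.19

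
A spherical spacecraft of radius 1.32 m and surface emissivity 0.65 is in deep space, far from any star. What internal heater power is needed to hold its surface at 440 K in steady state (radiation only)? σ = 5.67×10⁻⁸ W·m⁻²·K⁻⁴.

P ≈ 30200 W

P = εσ·4πr²·T⁴.
4πr² = 21.90 m²; T⁴ = 3.748×10¹⁰ K⁴.
P = 0.65·5.67×10⁻⁸·21.90·3.748×10¹⁰.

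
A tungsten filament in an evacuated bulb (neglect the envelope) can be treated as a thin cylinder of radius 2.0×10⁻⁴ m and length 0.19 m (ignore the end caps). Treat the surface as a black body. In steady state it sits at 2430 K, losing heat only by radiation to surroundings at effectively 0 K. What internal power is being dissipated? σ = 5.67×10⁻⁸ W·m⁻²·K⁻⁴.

P ≈ 472 W

Steady state: P = εσA T⁴.
A = 2πrL = 2.388×10⁻⁴ m²; T⁴ = (2430)⁴ = 3.487×10¹³ K⁴.
P = 1.0 × 5.67×10⁻⁸ × 2.388×10⁻⁴ × 3.487×10¹³.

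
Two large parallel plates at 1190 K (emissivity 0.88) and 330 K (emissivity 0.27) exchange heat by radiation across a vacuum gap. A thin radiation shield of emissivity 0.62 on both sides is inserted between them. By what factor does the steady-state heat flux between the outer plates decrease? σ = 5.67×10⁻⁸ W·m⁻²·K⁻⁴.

factor ≈ 1.58

Without shield: q₀ = σΔ(T⁴)/(1/ε₁+1/ε₂−1) with denominator 3.840.
With shield the two gaps are in series; the resistances add: (1/ε₁+1/ε_s−1)+(1/ε_s+1/ε₂−1) = 1.749+4.317 = 6.066.
Heat-flux ratio q₀/q = 6.066/3.840.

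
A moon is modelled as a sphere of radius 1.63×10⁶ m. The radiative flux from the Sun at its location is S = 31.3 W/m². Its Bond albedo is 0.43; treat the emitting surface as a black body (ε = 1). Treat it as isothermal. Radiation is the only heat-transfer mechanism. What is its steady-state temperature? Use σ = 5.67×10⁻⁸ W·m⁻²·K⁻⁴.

At equilibrium, absorbed power = emitted power.
Absorbing cross-section = πr² = 8.347×10¹² m²; emitting surface = 4πr² = 3.339×10¹³ m² (ratio 4).
(1−a)S·A_cross = εσ·A_surf·T⁴  ⇒  T⁴ = (1−a)S/(4σ).
T⁴ = 0.570·31.3/(4·5.67×10⁻⁸) = 7.866×10⁷ K⁴.
T = (7.866×10⁷)^(1/4).

T ≈ 94.2 K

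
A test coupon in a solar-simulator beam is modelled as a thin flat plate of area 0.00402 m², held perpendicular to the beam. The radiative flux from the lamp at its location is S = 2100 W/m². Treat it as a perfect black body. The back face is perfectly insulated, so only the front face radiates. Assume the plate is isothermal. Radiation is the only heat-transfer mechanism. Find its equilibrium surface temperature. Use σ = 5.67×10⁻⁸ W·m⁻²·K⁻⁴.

T ≈ 439 K

At equilibrium, absorbed power = emitted power.
Absorbing cross-section = A = 0.004020 m²; emitting surface = A = 0.004020 m² (ratio 1).
S·A_cross = εσ·A_surf·T⁴  ⇒  T⁴ = S/(1σ).
T⁴ = 1.00·2100/(1·5.67×10⁻⁸) = 3.704×10¹⁰ K⁴.
T = (3.704×10¹⁰)^(1/4).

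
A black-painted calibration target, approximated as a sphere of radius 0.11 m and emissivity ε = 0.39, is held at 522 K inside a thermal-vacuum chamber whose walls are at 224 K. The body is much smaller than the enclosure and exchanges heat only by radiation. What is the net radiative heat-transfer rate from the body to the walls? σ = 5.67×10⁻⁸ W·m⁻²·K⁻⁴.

For a small grey body in a large enclosure: P_net = εσA(T_body⁴ − T_wall⁴).
A = 4πr² = 0.1521 m²; T_body⁴ − T_wall⁴ = 7.425×10¹⁰ − 2.518×10⁹ = 7.173×10¹⁰ K⁴.
|P_net| = 0.39·5.67×10⁻⁸·0.1521·7.173×10¹⁰.

P_net ≈ 241 W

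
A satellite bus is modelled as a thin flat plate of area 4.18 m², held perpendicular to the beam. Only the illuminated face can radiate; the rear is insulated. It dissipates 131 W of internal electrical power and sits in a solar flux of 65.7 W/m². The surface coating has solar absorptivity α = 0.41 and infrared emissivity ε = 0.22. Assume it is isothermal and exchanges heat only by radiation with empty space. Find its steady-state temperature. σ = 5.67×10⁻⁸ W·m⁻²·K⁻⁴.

At steady state, absorbed solar power + internal power = radiated power.
Absorbed: α·S·A_cross = 0.41·65.7·4.180 = 112.6 W (cross-section A).
Total input = 112.6 + 131 = 243.6 W.
Radiated: εσ·A_surf·T⁴ with A_surf = A = 4.180 m².
T⁴ = 243.6/(0.22·5.67×10⁻⁸·4.180) = 4.672×10⁹ K⁴.

T ≈ 261 K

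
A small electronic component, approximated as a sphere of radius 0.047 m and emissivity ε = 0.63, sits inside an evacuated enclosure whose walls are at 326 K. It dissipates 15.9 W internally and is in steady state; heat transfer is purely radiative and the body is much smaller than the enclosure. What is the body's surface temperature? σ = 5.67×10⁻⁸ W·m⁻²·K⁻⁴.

For a small grey body in a large enclosure, net radiated power = εσA(T⁴ − T_w⁴).
Steady state: P = εσA(T⁴ − T_w⁴) with A = 4πr² = 0.02776 m².
T⁴ = P/(εσA) + T_w⁴ = 15.9/(0.63·5.67×10⁻⁸·0.02776) + (326)⁴
    = 1.603×10¹⁰ + 1.129×10¹⁰ = 2.733×10¹⁰ K⁴.

T ≈ 407 K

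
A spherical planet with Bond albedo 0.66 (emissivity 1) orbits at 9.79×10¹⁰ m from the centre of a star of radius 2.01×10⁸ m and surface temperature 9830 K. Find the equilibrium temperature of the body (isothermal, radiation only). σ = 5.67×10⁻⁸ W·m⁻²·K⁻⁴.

The star's surface emits σT_*⁴; at distance d the flux is S = σT_*⁴(R_*/d)².
S = 5.67×10⁻⁸·(9830)⁴·(2.01×10⁸/9.79×10¹⁰)² = 2232 W/m².
For an isothermal sphere T⁴ = (1−a)S/(4σ) = 3.345×10⁹ K⁴.

T ≈ 240 K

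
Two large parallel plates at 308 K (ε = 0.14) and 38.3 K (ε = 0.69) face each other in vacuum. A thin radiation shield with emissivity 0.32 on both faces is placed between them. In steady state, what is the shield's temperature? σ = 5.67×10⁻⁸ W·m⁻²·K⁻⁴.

In steady state the net flux on the hot side equals that on the cold side.
σ(T₁⁴−T_s⁴)/D₁ = σ(T_s⁴−T₂⁴)/D₂, with D₁ = 1/ε₁+1/ε_s−1 = 9.268, D₂ = 1/ε_s+1/ε₂−1 = 3.574.
Solve for T_s⁴: T_s⁴ = (D₂·T₁⁴ + D₁·T₂⁴)/(D₁+D₂) = 2.506×10⁹ K⁴.

T_s ≈ 224 K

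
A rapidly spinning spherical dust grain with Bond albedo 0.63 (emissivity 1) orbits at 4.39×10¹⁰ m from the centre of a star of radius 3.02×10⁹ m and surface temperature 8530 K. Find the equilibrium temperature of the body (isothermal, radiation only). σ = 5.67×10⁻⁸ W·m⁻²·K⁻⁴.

T ≈ 1230 K

The star's surface emits σT_*⁴; at distance d the flux is S = σT_*⁴(R_*/d)².
S = 5.67×10⁻⁸·(8530)⁴·(3.02×10⁹/4.39×10¹⁰)² = 1.421×10⁶ W/m².
For an isothermal sphere T⁴ = (1−a)S/(4σ) = 2.318×10¹² K⁴.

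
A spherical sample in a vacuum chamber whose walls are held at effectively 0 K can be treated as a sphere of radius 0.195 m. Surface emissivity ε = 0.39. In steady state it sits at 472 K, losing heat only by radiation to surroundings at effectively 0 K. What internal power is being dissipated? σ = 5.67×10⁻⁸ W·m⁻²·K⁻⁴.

Steady state: P = εσA T⁴.
A = 4πr² = 0.4778 m²; T⁴ = (472)⁴ = 4.963×10¹⁰ K⁴.
P = 0.39 × 5.67×10⁻⁸ × 0.4778 × 4.963×10¹⁰.

P ≈ 524 W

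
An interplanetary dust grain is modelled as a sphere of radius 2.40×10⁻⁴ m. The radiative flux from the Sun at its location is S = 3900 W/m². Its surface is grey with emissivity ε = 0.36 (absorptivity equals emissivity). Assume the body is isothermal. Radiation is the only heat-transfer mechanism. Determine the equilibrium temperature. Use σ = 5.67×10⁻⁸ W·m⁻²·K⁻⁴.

At equilibrium, absorbed power = emitted power.
Absorbing cross-section = πr² = 1.810×10⁻⁷ m²; emitting surface = 4πr² = 7.238×10⁻⁷ m² (ratio 4).
εS·A_cross = εσ·A_surf·T⁴  ⇒  T⁴ = S/(4σ)   (ε cancels).
T⁴ = 3900/(4·5.67×10⁻⁸) = 1.720×10¹⁰ K⁴.
T = (1.720×10¹⁰)^(1/4).

T ≈ 362 K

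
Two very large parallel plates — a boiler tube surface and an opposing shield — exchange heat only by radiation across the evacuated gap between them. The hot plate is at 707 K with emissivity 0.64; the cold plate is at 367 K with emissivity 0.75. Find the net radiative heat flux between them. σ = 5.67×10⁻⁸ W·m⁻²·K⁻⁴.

q ≈ 6930 W/m²

For two infinite grey parallel plates, q = σ(T₁⁴ − T₂⁴)/(1/ε₁ + 1/ε₂ − 1).
T₁⁴ − T₂⁴ = 2.498×10¹¹ − 1.814×10¹⁰ = 2.317×10¹¹ K⁴.
1/ε₁ + 1/ε₂ − 1 = 1.562 + 1.333 − 1 = 1.896.
q = 5.67×10⁻⁸ × 2.317×10¹¹ / 1.896.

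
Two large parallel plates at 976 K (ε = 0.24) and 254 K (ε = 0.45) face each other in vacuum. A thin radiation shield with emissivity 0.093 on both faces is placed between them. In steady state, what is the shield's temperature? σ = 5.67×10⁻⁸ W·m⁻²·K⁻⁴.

T_s ≈ 806 K

In steady state the net flux on the hot side equals that on the cold side.
σ(T₁⁴−T_s⁴)/D₁ = σ(T_s⁴−T₂⁴)/D₂, with D₁ = 1/ε₁+1/ε_s−1 = 13.92, D₂ = 1/ε_s+1/ε₂−1 = 11.97.
Solve for T_s⁴: T_s⁴ = (D₂·T₁⁴ + D₁·T₂⁴)/(D₁+D₂) = 4.219×10¹¹ K⁴.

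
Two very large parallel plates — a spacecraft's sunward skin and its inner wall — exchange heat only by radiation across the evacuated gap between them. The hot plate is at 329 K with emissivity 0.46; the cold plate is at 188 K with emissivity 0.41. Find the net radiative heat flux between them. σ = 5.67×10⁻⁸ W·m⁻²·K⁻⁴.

For two infinite grey parallel plates, q = σ(T₁⁴ − T₂⁴)/(1/ε₁ + 1/ε₂ − 1).
T₁⁴ − T₂⁴ = 1.172×10¹⁰ − 1.249×10⁹ = 1.047×10¹⁰ K⁴.
1/ε₁ + 1/ε₂ − 1 = 2.174 + 2.439 − 1 = 3.613.
q = 5.67×10⁻⁸ × 1.047×10¹⁰ / 3.613.

q ≈ 164 W/m²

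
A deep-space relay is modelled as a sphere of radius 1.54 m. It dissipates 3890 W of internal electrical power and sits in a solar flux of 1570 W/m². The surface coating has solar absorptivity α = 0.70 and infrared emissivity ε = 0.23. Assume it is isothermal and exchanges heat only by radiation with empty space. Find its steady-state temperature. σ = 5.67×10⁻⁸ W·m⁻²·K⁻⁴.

At steady state, absorbed solar power + internal power = radiated power.
Absorbed: α·S·A_cross = 0.70·1570·7.451 = 8188 W (cross-section πr²).
Total input = 8188 + 3890 = 12080 W.
Radiated: εσ·A_surf·T⁴ with A_surf = 4πr² = 29.80 m².
T⁴ = 12080/(0.23·5.67×10⁻⁸·29.80) = 3.108×10¹⁰ K⁴.

T ≈ 420 K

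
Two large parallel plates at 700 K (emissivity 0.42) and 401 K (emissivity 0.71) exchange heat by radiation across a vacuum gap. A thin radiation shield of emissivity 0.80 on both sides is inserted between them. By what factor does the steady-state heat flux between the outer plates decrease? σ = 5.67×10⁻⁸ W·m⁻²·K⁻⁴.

factor ≈ 1.54

Without shield: q₀ = σΔ(T⁴)/(1/ε₁+1/ε₂−1) with denominator 2.789.
With shield the two gaps are in series; the resistances add: (1/ε₁+1/ε_s−1)+(1/ε_s+1/ε₂−1) = 2.631+1.658 = 4.289.
Heat-flux ratio q₀/q = 4.289/2.789.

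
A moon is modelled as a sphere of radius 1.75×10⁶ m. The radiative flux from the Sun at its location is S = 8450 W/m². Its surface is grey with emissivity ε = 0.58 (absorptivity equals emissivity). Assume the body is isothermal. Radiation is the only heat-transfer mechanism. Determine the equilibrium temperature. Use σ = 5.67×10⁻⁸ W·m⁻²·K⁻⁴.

T ≈ 439 K

At equilibrium, absorbed power = emitted power.
Absorbing cross-section = πr² = 9.621×10¹² m²; emitting surface = 4πr² = 3.848×10¹³ m² (ratio 4).
εS·A_cross = εσ·A_surf·T⁴  ⇒  T⁴ = S/(4σ)   (ε cancels).
T⁴ = 8450/(4·5.67×10⁻⁸) = 3.726×10¹⁰ K⁴.
T = (3.726×10¹⁰)^(1/4).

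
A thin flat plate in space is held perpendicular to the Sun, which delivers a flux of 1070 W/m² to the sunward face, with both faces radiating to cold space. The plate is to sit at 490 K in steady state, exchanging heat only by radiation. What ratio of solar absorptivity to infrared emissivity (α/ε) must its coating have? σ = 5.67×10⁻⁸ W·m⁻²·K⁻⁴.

α/ε ≈ 6.11

Balance: αS·A = εσ·2A·T⁴ ⇒ α/ε = 2σT⁴/S.
α/ε = 2·5.67×10⁻⁸·(490)⁴/1070 = 2·5.67×10⁻⁸·5.765×10¹⁰/1070.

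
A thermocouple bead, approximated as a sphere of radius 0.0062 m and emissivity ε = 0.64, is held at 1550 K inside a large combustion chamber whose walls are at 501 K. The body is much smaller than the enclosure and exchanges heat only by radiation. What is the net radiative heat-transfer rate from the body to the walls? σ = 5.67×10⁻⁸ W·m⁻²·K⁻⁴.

For a small grey body in a large enclosure: P_net = εσA(T_body⁴ − T_wall⁴).
A = 4πr² = 4.831×10⁻⁴ m²; T_body⁴ − T_wall⁴ = 5.772×10¹² − 6.300×10¹⁰ = 5.709×10¹² K⁴.
|P_net| = 0.64·5.67×10⁻⁸·4.831×10⁻⁴·5.709×10¹².

P_net ≈ 100 W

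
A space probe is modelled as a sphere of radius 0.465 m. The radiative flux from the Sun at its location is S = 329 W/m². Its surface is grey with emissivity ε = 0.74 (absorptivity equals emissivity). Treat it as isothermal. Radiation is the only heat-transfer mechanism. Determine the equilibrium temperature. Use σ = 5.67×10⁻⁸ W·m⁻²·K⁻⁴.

T ≈ 195 K

At equilibrium, absorbed power = emitted power.
Absorbing cross-section = πr² = 0.6793 m²; emitting surface = 4πr² = 2.717 m² (ratio 4).
εS·A_cross = εσ·A_surf·T⁴  ⇒  T⁴ = S/(4σ)   (ε cancels).
T⁴ = 329/(4·5.67×10⁻⁸) = 1.451×10⁹ K⁴.
T = (1.451×10⁹)^(1/4).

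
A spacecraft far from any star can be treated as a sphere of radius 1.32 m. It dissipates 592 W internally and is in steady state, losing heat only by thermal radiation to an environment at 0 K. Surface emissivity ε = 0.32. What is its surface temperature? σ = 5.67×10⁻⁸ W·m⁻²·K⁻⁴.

Steady state: internal power = radiated power, P = εσA T⁴.
Radiating area A = 4πr² = 21.90 m².
T⁴ = P/(εσA) = 592/(0.32·5.67×10⁻⁸·21.90) = 1.490×10⁹ K⁴.
T = (1.490×10⁹)^(1/4).

T ≈ 196 K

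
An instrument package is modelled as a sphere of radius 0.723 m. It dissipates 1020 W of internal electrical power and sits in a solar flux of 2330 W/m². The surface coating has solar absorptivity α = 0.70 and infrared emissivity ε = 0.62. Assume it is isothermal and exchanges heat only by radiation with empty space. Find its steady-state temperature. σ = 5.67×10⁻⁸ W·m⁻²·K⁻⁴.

At steady state, absorbed solar power + internal power = radiated power.
Absorbed: α·S·A_cross = 0.70·2330·1.642 = 2678 W (cross-section πr²).
Total input = 2678 + 1020 = 3698 W.
Radiated: εσ·A_surf·T⁴ with A_surf = 4πr² = 6.569 m².
T⁴ = 3698/(0.62·5.67×10⁻⁸·6.569) = 1.602×10¹⁰ K⁴.

T ≈ 356 K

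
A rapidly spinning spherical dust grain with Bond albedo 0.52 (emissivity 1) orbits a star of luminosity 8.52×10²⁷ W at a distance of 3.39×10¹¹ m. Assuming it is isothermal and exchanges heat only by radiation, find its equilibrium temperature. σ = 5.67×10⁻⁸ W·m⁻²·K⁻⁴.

First find the stellar flux at distance d: S = L/(4πd²) = 8.52×10²⁷/(4π·(3.39×10¹¹)²) = 5900 W/m².
For an isothermal sphere, absorbed (1−a)S·πr² = emitted σ·4πr²·T⁴, so T⁴ = (1−a)S/(4σ).
T⁴ = 0.480·5900/(4·5.67×10⁻⁸) = 1.249×10¹⁰ K⁴.

T ≈ 334 K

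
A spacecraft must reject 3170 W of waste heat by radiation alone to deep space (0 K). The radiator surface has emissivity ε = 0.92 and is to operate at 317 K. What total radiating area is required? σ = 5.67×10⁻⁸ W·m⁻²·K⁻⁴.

P = εσA T⁴ ⇒ A = P/(εσT⁴).
T⁴ = 1.010×10¹⁰ K⁴.
A = 3170/(0.92 × 5.67×10⁻⁸ × 1.010×10¹⁰).

A ≈ 6.02 m²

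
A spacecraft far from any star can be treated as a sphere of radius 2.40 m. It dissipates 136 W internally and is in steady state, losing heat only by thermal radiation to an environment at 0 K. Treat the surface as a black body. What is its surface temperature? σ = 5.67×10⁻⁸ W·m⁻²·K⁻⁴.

T ≈ 75.9 K

Steady state: internal power = radiated power, P = εσA T⁴.
Radiating area A = 4πr² = 72.38 m².
T⁴ = P/(εσA) = 136/(1.0·5.67×10⁻⁸·72.38) = 3.314×10⁷ K⁴.
T = (3.314×10⁷)^(1/4).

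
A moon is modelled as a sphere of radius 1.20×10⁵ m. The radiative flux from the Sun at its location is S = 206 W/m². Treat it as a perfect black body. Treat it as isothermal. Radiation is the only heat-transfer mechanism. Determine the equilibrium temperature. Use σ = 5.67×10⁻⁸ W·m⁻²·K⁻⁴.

T ≈ 174 K

At equilibrium, absorbed power = emitted power.
Absorbing cross-section = πr² = 4.524×10¹⁰ m²; emitting surface = 4πr² = 1.810×10¹¹ m² (ratio 4).
S·A_cross = εσ·A_surf·T⁴  ⇒  T⁴ = S/(4σ).
T⁴ = 1.00·206/(4·5.67×10⁻⁸) = 9.083×10⁸ K⁴.
T = (9.083×10⁸)^(1/4).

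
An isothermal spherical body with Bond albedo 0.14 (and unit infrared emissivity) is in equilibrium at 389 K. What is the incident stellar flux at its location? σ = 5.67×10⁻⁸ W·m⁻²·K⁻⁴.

S ≈ 6040 W/m²

(1−a)S·πr² = σ·4πr²·T⁴ ⇒ S = 4σT⁴/(1−a).
S = 4·5.67×10⁻⁸·2.290×10¹⁰/0.860.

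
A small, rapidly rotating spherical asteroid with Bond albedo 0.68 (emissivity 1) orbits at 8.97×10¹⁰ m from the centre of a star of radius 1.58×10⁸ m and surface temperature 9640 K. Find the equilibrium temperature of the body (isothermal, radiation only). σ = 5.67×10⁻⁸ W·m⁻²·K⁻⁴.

T ≈ 215 K

The star's surface emits σT_*⁴; at distance d the flux is S = σT_*⁴(R_*/d)².
S = 5.67×10⁻⁸·(9640)⁴·(1.58×10⁸/8.97×10¹⁰)² = 1519 W/m².
For an isothermal sphere T⁴ = (1−a)S/(4σ) = 2.144×10⁹ K⁴.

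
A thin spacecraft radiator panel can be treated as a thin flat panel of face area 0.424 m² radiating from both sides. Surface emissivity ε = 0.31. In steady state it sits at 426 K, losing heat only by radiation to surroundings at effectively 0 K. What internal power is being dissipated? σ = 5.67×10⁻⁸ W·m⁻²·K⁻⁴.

Steady state: P = εσA T⁴.
A = 2·0.424 = 0.8480 m²; T⁴ = (426)⁴ = 3.293×10¹⁰ K⁴.
P = 0.31 × 5.67×10⁻⁸ × 0.8480 × 3.293×10¹⁰.

P ≈ 491 W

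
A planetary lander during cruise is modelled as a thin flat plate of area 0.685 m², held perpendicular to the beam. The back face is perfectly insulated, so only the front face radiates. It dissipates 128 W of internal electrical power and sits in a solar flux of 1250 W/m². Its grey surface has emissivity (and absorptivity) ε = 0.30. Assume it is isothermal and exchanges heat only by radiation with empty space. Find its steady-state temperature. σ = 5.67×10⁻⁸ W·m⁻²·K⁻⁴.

At steady state, absorbed solar power + internal power = radiated power.
Absorbed: α·S·A_cross = 0.30·1250·0.6850 = 256.9 W (cross-section A).
Total input = 256.9 + 128 = 384.9 W.
Radiated: εσ·A_surf·T⁴ with A_surf = A = 0.6850 m².
T⁴ = 384.9/(0.30·5.67×10⁻⁸·0.6850) = 3.303×10¹⁰ K⁴.

T ≈ 426 K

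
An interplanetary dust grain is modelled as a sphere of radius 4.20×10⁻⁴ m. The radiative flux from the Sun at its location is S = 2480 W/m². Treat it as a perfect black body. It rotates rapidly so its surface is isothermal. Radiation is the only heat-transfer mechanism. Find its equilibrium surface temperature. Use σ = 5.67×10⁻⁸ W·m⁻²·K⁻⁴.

At equilibrium, absorbed power = emitted power.
Absorbing cross-section = πr² = 5.542×10⁻⁷ m²; emitting surface = 4πr² = 2.217×10⁻⁶ m² (ratio 4).
S·A_cross = εσ·A_surf·T⁴  ⇒  T⁴ = S/(4σ).
T⁴ = 1.00·2480/(4·5.67×10⁻⁸) = 1.093×10¹⁰ K⁴.
T = (1.093×10¹⁰)^(1/4).

T ≈ 323 K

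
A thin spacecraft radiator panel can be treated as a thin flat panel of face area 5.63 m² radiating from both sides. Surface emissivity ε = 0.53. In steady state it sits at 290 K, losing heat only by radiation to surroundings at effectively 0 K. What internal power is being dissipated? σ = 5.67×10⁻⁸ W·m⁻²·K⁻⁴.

Steady state: P = εσA T⁴.
A = 2·5.63 = 11.26 m²; T⁴ = (290)⁴ = 7.073×10⁹ K⁴.
P = 0.53 × 5.67×10⁻⁸ × 11.26 × 7.073×10⁹.

P ≈ 2390 W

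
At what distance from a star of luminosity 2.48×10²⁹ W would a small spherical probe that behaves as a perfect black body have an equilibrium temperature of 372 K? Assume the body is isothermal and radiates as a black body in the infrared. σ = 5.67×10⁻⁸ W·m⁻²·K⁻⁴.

d ≈ 2.13×10¹² m

For an isothermal black-emitting sphere, (1−a)S·πr² = σ·4πr²·T⁴ ⇒ S = 4σT⁴/(1−a).
S = 4·5.67×10⁻⁸·(372)⁴/1.00 = 4343 W/m².
Flux falls as S = L/(4πd²), so d = √(L/(4πS)) = √(2.48×10²⁹/(4π·4343)).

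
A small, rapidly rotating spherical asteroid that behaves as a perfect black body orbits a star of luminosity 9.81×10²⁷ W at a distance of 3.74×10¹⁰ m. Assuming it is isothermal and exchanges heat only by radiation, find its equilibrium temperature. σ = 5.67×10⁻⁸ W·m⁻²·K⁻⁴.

First find the stellar flux at distance d: S = L/(4πd²) = 9.81×10²⁷/(4π·(3.74×10¹⁰)²) = 5.581×10⁵ W/m².
For an isothermal sphere, absorbed (1−a)S·πr² = emitted σ·4πr²·T⁴, so T⁴ = (1−a)S/(4σ).
T⁴ = 1.00·5.581×10⁵/(4·5.67×10⁻⁸) = 2.461×10¹² K⁴.

T ≈ 1250 K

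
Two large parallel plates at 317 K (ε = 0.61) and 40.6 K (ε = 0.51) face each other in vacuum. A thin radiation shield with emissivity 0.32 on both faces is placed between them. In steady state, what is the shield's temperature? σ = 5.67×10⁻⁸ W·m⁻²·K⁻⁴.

In steady state the net flux on the hot side equals that on the cold side.
σ(T₁⁴−T_s⁴)/D₁ = σ(T_s⁴−T₂⁴)/D₂, with D₁ = 1/ε₁+1/ε_s−1 = 3.764, D₂ = 1/ε_s+1/ε₂−1 = 4.086.
Solve for T_s⁴: T_s⁴ = (D₂·T₁⁴ + D₁·T₂⁴)/(D₁+D₂) = 5.257×10⁹ K⁴.

T_s ≈ 269 K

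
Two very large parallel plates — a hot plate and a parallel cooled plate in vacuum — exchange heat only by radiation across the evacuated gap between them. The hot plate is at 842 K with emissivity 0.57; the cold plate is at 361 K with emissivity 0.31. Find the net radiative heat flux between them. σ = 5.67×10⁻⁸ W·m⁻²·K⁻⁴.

For two infinite grey parallel plates, q = σ(T₁⁴ − T₂⁴)/(1/ε₁ + 1/ε₂ − 1).
T₁⁴ − T₂⁴ = 5.026×10¹¹ − 1.698×10¹⁰ = 4.856×10¹¹ K⁴.
1/ε₁ + 1/ε₂ − 1 = 1.754 + 3.226 − 1 = 3.980.
q = 5.67×10⁻⁸ × 4.856×10¹¹ / 3.980.

q ≈ 6920 W/m²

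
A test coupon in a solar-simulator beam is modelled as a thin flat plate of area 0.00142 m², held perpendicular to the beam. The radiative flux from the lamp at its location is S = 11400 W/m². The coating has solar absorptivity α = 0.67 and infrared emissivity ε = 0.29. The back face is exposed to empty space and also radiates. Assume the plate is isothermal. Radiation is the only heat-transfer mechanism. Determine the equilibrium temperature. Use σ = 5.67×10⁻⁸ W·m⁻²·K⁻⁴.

At equilibrium, absorbed power = emitted power.
Absorbing cross-section = A = 0.001420 m²; emitting surface = 2A = 0.002840 m² (ratio 2).
αS·A_cross = εσ·A_surf·T⁴  ⇒  T⁴ = αS/(ε·2σ).
T⁴ = 0.670·11400/(0.29·2·5.67×10⁻⁸) = 2.323×10¹¹ K⁴.
T = (2.323×10¹¹)^(1/4).

T ≈ 694 K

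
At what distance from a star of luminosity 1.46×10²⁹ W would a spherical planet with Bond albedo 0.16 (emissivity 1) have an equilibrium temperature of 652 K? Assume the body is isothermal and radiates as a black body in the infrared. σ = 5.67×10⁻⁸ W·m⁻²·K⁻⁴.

d ≈ 4.88×10¹¹ m

For an isothermal black-emitting sphere, (1−a)S·πr² = σ·4πr²·T⁴ ⇒ S = 4σT⁴/(1−a).
S = 4·5.67×10⁻⁸·(652)⁴/0.840 = 48790 W/m².
Flux falls as S = L/(4πd²), so d = √(L/(4πS)) = √(1.46×10²⁹/(4π·48790)).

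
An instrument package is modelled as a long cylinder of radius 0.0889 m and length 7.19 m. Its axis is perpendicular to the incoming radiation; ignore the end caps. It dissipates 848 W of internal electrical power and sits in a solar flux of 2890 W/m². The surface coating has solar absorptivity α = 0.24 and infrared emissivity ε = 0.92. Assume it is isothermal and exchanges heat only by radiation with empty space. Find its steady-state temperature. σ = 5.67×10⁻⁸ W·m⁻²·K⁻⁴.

At steady state, absorbed solar power + internal power = radiated power.
Absorbed: α·S·A_cross = 0.24·2890·1.278 = 886.7 W (cross-section 2rL).
Total input = 886.7 + 848 = 1735 W.
Radiated: εσ·A_surf·T⁴ with A_surf = 2πrL = 4.016 m².
T⁴ = 1735/(0.92·5.67×10⁻⁸·4.016) = 8.280×10⁹ K⁴.

T ≈ 302 K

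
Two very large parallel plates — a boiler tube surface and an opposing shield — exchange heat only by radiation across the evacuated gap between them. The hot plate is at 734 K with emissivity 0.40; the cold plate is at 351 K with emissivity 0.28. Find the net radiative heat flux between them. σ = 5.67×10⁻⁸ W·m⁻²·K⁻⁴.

For two infinite grey parallel plates, q = σ(T₁⁴ − T₂⁴)/(1/ε₁ + 1/ε₂ − 1).
T₁⁴ − T₂⁴ = 2.903×10¹¹ − 1.518×10¹⁰ = 2.751×10¹¹ K⁴.
1/ε₁ + 1/ε₂ − 1 = 2.500 + 3.571 − 1 = 5.071.
q = 5.67×10⁻⁸ × 2.751×10¹¹ / 5.071.

q ≈ 3080 W/m²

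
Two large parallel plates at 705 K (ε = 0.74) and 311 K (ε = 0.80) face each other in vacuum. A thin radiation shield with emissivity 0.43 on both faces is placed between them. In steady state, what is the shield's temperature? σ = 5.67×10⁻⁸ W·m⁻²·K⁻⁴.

In steady state the net flux on the hot side equals that on the cold side.
σ(T₁⁴−T_s⁴)/D₁ = σ(T_s⁴−T₂⁴)/D₂, with D₁ = 1/ε₁+1/ε_s−1 = 2.677, D₂ = 1/ε_s+1/ε₂−1 = 2.576.
Solve for T_s⁴: T_s⁴ = (D₂·T₁⁴ + D₁·T₂⁴)/(D₁+D₂) = 1.259×10¹¹ K⁴.

T_s ≈ 596 K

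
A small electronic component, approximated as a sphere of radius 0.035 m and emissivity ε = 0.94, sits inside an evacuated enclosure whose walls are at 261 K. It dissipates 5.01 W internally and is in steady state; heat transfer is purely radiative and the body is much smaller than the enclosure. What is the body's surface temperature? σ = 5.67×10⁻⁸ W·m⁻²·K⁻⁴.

For a small grey body in a large enclosure, net radiated power = εσA(T⁴ − T_w⁴).
Steady state: P = εσA(T⁴ − T_w⁴) with A = 4πr² = 0.01539 m².
T⁴ = P/(εσA) + T_w⁴ = 5.01/(0.94·5.67×10⁻⁸·0.01539) + (261)⁴
    = 6.106×10⁹ + 4.640×10⁹ = 1.075×10¹⁰ K⁴.

T ≈ 322 K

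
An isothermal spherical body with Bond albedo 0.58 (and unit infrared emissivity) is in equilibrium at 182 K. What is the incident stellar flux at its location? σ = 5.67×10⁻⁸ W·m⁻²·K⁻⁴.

S ≈ 592 W/m²

(1−a)S·πr² = σ·4πr²·T⁴ ⇒ S = 4σT⁴/(1−a).
S = 4·5.67×10⁻⁸·1.097×10⁹/0.420.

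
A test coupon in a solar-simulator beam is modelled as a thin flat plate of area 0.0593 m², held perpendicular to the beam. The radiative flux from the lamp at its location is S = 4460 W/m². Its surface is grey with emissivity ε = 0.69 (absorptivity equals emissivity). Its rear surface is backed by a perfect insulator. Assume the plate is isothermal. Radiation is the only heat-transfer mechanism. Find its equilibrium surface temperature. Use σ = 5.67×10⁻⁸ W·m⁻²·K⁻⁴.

At equilibrium, absorbed power = emitted power.
Absorbing cross-section = A = 0.05930 m²; emitting surface = A = 0.05930 m² (ratio 1).
εS·A_cross = εσ·A_surf·T⁴  ⇒  T⁴ = S/(1σ)   (ε cancels).
T⁴ = 4460/(1·5.67×10⁻⁸) = 7.866×10¹⁰ K⁴.
T = (7.866×10¹⁰)^(1/4).

T ≈ 530 K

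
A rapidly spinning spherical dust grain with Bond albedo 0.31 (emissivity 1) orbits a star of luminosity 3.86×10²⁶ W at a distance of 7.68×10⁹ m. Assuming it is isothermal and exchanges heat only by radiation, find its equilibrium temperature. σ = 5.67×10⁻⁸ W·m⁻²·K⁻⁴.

T ≈ 1120 K

First find the stellar flux at distance d: S = L/(4πd²) = 3.86×10²⁶/(4π·(7.68×10⁹)²) = 5.208×10⁵ W/m².
For an isothermal sphere, absorbed (1−a)S·πr² = emitted σ·4πr²·T⁴, so T⁴ = (1−a)S/(4σ).
T⁴ = 0.690·5.208×10⁵/(4·5.67×10⁻⁸) = 1.584×10¹² K⁴.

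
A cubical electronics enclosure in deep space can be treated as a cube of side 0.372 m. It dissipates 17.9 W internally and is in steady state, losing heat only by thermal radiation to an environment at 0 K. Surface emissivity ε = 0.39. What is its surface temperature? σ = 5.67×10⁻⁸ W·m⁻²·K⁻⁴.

T ≈ 177 K

Steady state: internal power = radiated power, P = εσA T⁴.
Radiating area A = 6L² = 0.8303 m².
T⁴ = P/(εσA) = 17.9/(0.39·5.67×10⁻⁸·0.8303) = 9.749×10⁸ K⁴.
T = (9.749×10⁸)^(1/4).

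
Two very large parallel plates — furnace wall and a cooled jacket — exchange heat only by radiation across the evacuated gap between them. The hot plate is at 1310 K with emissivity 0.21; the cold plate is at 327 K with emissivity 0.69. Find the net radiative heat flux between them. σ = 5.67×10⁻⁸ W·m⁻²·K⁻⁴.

For two infinite grey parallel plates, q = σ(T₁⁴ − T₂⁴)/(1/ε₁ + 1/ε₂ − 1).
T₁⁴ − T₂⁴ = 2.945×10¹² − 1.143×10¹⁰ = 2.934×10¹² K⁴.
1/ε₁ + 1/ε₂ − 1 = 4.762 + 1.449 − 1 = 5.211.
q = 5.67×10⁻⁸ × 2.934×10¹² / 5.211.

q ≈ 31900 W/m²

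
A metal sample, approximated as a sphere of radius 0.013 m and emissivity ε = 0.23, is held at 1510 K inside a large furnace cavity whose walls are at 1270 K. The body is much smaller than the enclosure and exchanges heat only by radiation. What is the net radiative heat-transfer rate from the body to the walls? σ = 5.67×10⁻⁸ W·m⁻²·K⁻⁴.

P_net ≈ 71.9 W

For a small grey body in a large enclosure: P_net = εσA(T_body⁴ − T_wall⁴).
A = 4πr² = 0.002124 m²; T_body⁴ − T_wall⁴ = 5.199×10¹² − 2.601×10¹² = 2.597×10¹² K⁴.
|P_net| = 0.23·5.67×10⁻⁸·0.002124·2.597×10¹².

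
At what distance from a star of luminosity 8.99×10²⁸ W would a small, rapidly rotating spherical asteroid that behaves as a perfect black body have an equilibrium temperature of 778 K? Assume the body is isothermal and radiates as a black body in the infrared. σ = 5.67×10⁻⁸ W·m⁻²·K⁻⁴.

d ≈ 2.93×10¹¹ m

For an isothermal black-emitting sphere, (1−a)S·πr² = σ·4πr²·T⁴ ⇒ S = 4σT⁴/(1−a).
S = 4·5.67×10⁻⁸·(778)⁴/1.00 = 83090 W/m².
Flux falls as S = L/(4πd²), so d = √(L/(4πS)) = √(8.99×10²⁸/(4π·83090)).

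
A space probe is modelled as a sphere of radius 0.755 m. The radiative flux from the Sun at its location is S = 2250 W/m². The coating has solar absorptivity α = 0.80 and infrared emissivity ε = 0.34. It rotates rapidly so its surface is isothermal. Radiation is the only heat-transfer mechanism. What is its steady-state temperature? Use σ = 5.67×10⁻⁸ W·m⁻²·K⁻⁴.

At equilibrium, absorbed power = emitted power.
Absorbing cross-section = πr² = 1.791 m²; emitting surface = 4πr² = 7.163 m² (ratio 4).
αS·A_cross = εσ·A_surf·T⁴  ⇒  T⁴ = αS/(ε·4σ).
T⁴ = 0.800·2250/(0.34·4·5.67×10⁻⁸) = 2.334×10¹⁰ K⁴.
T = (2.334×10¹⁰)^(1/4).

T ≈ 391 K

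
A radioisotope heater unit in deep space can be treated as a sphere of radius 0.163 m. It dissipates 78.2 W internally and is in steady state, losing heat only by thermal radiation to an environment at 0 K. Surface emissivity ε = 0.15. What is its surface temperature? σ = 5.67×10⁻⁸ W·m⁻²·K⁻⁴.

Steady state: internal power = radiated power, P = εσA T⁴.
Radiating area A = 4πr² = 0.3339 m².
T⁴ = P/(εσA) = 78.2/(0.15·5.67×10⁻⁸·0.3339) = 2.754×10¹⁰ K⁴.
T = (2.754×10¹⁰)^(1/4).

T ≈ 407 K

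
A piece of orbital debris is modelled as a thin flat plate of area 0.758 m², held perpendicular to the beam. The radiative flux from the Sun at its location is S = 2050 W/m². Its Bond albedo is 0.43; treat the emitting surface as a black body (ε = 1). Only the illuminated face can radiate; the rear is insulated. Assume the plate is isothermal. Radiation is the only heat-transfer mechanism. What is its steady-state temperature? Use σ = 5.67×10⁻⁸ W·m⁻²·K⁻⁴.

T ≈ 379 K

At equilibrium, absorbed power = emitted power.
Absorbing cross-section = A = 0.7580 m²; emitting surface = A = 0.7580 m² (ratio 1).
(1−a)S·A_cross = εσ·A_surf·T⁴  ⇒  T⁴ = (1−a)S/(1σ).
T⁴ = 0.570·2050/(1·5.67×10⁻⁸) = 2.061×10¹⁰ K⁴.
T = (2.061×10¹⁰)^(1/4).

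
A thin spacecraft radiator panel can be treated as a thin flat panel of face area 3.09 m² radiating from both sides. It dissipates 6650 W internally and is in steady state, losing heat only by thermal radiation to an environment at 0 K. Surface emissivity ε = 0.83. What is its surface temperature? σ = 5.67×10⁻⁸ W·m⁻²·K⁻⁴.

Steady state: internal power = radiated power, P = εσA T⁴.
Radiating area A = 2·3.09 = 6.180 m².
T⁴ = P/(εσA) = 6650/(0.83·5.67×10⁻⁸·6.180) = 2.287×10¹⁰ K⁴.
T = (2.287×10¹⁰)^(1/4).

T ≈ 389 K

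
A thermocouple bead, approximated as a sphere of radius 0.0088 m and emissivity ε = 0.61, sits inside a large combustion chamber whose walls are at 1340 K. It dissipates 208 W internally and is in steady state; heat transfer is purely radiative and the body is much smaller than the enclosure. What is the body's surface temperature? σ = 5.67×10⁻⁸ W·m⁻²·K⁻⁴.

T ≈ 1750 K

For a small grey body in a large enclosure, net radiated power = εσA(T⁴ − T_w⁴).
Steady state: P = εσA(T⁴ − T_w⁴) with A = 4πr² = 9.731×10⁻⁴ m².
T⁴ = P/(εσA) + T_w⁴ = 208/(0.61·5.67×10⁻⁸·9.731×10⁻⁴) + (1340)⁴
    = 6.180×10¹² + 3.224×10¹² = 9.404×10¹² K⁴.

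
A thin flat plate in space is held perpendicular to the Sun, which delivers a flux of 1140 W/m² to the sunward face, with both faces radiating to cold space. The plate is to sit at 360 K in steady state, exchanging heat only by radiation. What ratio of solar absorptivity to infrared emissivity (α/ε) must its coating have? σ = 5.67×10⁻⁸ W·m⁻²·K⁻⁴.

α/ε ≈ 1.67

Balance: αS·A = εσ·2A·T⁴ ⇒ α/ε = 2σT⁴/S.
α/ε = 2·5.67×10⁻⁸·(360)⁴/1140 = 2·5.67×10⁻⁸·1.680×10¹⁰/1140.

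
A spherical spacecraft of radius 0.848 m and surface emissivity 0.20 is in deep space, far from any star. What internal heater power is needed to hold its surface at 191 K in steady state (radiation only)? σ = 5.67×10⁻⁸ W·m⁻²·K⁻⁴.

P = εσ·4πr²·T⁴.
4πr² = 9.037 m²; T⁴ = 1.331×10⁹ K⁴.
P = 0.20·5.67×10⁻⁸·9.037·1.331×10⁹.

P ≈ 136 W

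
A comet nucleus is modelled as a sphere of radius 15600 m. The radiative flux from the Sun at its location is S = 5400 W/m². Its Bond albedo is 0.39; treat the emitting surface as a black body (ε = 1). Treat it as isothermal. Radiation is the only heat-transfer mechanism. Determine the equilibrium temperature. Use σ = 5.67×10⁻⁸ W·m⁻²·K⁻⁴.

At equilibrium, absorbed power = emitted power.
Absorbing cross-section = πr² = 7.645×10⁸ m²; emitting surface = 4πr² = 3.058×10⁹ m² (ratio 4).
(1−a)S·A_cross = εσ·A_surf·T⁴  ⇒  T⁴ = (1−a)S/(4σ).
T⁴ = 0.610·5400/(4·5.67×10⁻⁸) = 1.452×10¹⁰ K⁴.
T = (1.452×10¹⁰)^(1/4).

T ≈ 347 K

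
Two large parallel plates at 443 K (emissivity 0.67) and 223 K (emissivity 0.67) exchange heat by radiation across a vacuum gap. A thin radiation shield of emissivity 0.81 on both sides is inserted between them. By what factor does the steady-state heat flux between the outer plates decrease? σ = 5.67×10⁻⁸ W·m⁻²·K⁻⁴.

factor ≈ 1.74

Without shield: q₀ = σΔ(T⁴)/(1/ε₁+1/ε₂−1) with denominator 1.985.
With shield the two gaps are in series; the resistances add: (1/ε₁+1/ε_s−1)+(1/ε_s+1/ε₂−1) = 1.727+1.727 = 3.454.
Heat-flux ratio q₀/q = 3.454/1.985.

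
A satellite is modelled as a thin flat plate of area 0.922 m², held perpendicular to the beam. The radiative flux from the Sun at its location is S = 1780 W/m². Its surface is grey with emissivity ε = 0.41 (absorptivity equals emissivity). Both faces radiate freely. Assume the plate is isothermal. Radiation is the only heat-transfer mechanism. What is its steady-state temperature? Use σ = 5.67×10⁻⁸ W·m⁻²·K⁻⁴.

At equilibrium, absorbed power = emitted power.
Absorbing cross-section = A = 0.9220 m²; emitting surface = 2A = 1.844 m² (ratio 2).
εS·A_cross = εσ·A_surf·T⁴  ⇒  T⁴ = S/(2σ)   (ε cancels).
T⁴ = 1780/(2·5.67×10⁻⁸) = 1.570×10¹⁰ K⁴.
T = (1.570×10¹⁰)^(1/4).

T ≈ 354 K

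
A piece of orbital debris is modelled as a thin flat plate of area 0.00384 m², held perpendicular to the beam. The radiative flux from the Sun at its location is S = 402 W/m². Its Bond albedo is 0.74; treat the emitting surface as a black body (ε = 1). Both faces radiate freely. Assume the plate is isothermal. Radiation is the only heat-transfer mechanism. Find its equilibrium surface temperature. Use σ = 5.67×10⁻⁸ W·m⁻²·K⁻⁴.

At equilibrium, absorbed power = emitted power.
Absorbing cross-section = A = 0.003840 m²; emitting surface = 2A = 0.007680 m² (ratio 2).
(1−a)S·A_cross = εσ·A_surf·T⁴  ⇒  T⁴ = (1−a)S/(2σ).
T⁴ = 0.260·402/(2·5.67×10⁻⁸) = 9.217×10⁸ K⁴.
T = (9.217×10⁸)^(1/4).

T ≈ 174 K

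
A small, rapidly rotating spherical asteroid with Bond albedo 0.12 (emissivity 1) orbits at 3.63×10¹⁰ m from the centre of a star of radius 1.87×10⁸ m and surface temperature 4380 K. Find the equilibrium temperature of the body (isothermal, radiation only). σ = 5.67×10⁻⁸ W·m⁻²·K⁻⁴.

The star's surface emits σT_*⁴; at distance d the flux is S = σT_*⁴(R_*/d)².
S = 5.67×10⁻⁸·(4380)⁴·(1.87×10⁸/3.63×10¹⁰)² = 553.8 W/m².
For an isothermal sphere T⁴ = (1−a)S/(4σ) = 2.149×10⁹ K⁴.

T ≈ 215 K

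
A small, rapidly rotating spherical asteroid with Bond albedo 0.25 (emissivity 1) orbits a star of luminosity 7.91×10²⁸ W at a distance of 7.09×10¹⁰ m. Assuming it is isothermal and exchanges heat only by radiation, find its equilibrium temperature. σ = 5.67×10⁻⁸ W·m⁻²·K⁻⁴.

T ≈ 1430 K

First find the stellar flux at distance d: S = L/(4πd²) = 7.91×10²⁸/(4π·(7.09×10¹⁰)²) = 1.252×10⁶ W/m².
For an isothermal sphere, absorbed (1−a)S·πr² = emitted σ·4πr²·T⁴, so T⁴ = (1−a)S/(4σ).
T⁴ = 0.750·1.252×10⁶/(4·5.67×10⁻⁸) = 4.141×10¹² K⁴.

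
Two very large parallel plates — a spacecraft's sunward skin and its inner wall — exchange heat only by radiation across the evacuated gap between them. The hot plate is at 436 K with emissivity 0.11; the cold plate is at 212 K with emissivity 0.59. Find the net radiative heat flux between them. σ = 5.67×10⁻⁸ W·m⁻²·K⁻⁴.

For two infinite grey parallel plates, q = σ(T₁⁴ − T₂⁴)/(1/ε₁ + 1/ε₂ − 1).
T₁⁴ − T₂⁴ = 3.614×10¹⁰ − 2.020×10⁹ = 3.412×10¹⁰ K⁴.
1/ε₁ + 1/ε₂ − 1 = 9.091 + 1.695 − 1 = 9.786.
q = 5.67×10⁻⁸ × 3.412×10¹⁰ / 9.786.

q ≈ 198 W/m²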